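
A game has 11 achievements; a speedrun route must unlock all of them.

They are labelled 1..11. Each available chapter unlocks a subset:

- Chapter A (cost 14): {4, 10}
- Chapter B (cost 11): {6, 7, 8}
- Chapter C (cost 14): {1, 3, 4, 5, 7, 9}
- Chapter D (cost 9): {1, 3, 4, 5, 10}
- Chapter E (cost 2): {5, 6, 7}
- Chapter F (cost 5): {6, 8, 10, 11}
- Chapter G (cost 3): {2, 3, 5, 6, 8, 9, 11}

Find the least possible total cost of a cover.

D, E, G together cover every achievement (D ∪ E ∪ G = {1, 2, 3, 4, 5, 6, 7, 8, 9, 10, 11}); total cost 9 + 2 + 3 = 14.
No covering selection has total cost below 14.

14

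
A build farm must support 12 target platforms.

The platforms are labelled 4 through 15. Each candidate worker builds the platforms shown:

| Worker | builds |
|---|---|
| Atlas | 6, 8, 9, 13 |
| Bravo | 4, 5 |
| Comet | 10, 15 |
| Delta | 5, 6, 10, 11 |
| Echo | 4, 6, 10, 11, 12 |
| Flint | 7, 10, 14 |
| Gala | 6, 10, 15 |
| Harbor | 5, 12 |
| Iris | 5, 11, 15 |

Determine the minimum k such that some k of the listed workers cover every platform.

Take {Atlas, Echo, Flint, Iris}. Their union is {4, 5, 6, 7, 8, 9, 10, 11, 12, 13, 14, 15}, which is all 12 platforms.
Only Flint contains 7, so Flint is forced; the remaining 9 platforms need at least 3 more workers (each remaining worker adds at most 4) — so at least 4 workers are needed, and 4 is optimal.

4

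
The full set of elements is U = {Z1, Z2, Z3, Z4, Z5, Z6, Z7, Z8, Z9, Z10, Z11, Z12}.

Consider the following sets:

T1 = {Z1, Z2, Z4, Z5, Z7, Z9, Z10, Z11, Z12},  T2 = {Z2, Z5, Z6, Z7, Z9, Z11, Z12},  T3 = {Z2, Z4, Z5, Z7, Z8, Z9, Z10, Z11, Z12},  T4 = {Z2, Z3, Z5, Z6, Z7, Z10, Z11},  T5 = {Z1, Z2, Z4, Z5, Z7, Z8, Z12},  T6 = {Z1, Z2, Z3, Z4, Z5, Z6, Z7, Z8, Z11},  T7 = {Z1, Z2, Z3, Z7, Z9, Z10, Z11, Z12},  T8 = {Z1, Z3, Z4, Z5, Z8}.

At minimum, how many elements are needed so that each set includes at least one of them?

2

The 2 elements {Z7, Z8} hit every set.
No single element lies in every set, so at least 2 are needed and 2 is optimal.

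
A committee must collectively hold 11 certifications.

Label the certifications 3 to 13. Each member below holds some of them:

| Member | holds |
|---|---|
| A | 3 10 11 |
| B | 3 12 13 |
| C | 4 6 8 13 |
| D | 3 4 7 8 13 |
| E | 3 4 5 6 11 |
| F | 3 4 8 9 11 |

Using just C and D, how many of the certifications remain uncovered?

Union of C, D = {3, 4, 6, 7, 8, 13}.
Not covered: 5, 9, 10, 11, 12 — 5 certifications.

5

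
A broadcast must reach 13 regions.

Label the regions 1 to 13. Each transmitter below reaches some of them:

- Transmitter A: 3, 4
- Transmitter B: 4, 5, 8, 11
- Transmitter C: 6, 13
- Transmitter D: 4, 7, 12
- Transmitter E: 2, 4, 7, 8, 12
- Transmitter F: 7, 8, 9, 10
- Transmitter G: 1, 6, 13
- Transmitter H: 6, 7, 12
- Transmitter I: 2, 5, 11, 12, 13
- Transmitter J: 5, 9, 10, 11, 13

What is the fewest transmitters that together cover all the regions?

4

Take {A, E, G, J}. Their union is {1, 2, 3, 4, 5, 6, 7, 8, 9, 10, 11, 12, 13}, which is all 13 regions.
Only A contains 3, so A is forced; the remaining 11 regions need at least 3 more transmitters (each remaining transmitter adds at most 5) — so at least 4 transmitters are needed, and 4 is optimal.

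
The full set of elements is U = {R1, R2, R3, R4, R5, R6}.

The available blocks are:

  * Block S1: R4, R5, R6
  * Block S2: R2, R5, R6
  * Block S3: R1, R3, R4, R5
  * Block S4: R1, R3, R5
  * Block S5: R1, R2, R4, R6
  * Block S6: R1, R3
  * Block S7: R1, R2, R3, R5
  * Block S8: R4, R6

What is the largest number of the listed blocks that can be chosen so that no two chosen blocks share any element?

2

S6, S8 are pairwise disjoint (S6={R1,R3}; S8={R4,R6}).
Every remaining block overlaps one of these, and no 3 of the listed blocks are pairwise disjoint, so 2 is the maximum.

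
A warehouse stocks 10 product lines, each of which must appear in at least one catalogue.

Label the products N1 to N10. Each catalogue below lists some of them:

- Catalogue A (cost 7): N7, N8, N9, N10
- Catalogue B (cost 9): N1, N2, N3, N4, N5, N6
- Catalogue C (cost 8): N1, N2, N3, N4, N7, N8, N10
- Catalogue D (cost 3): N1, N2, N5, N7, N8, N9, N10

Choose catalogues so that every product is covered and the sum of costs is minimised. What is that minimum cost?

12

B, D together cover every product (B ∪ D = {N1, N2, N3, N4, N5, N6, N7, N8, N9, N10}); total cost 9 + 3 = 12.
No covering selection has total cost below 12.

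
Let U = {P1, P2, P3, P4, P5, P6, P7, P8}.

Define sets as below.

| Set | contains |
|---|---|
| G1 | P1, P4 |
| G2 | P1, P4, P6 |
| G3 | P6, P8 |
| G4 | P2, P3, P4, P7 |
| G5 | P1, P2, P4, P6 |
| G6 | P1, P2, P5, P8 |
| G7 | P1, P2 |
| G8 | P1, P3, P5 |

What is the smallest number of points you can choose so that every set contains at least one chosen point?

The 3 points {P1, P4, P8} hit every set.
No choice of 2 points meets every set, so 3 is the minimum.

3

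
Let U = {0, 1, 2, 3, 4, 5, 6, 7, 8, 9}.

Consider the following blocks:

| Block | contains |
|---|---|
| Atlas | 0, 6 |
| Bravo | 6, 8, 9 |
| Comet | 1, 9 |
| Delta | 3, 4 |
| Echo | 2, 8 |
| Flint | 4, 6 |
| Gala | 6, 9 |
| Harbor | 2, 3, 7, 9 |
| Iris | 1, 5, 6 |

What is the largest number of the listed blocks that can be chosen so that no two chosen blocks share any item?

Atlas, Comet, Delta, Echo are pairwise disjoint (Atlas={0,6}; Comet={1,9}; Delta={3,4}; Echo={2,8}).
Every remaining block overlaps one of these, and no 5 of the listed blocks are pairwise disjoint, so 4 is the maximum.

4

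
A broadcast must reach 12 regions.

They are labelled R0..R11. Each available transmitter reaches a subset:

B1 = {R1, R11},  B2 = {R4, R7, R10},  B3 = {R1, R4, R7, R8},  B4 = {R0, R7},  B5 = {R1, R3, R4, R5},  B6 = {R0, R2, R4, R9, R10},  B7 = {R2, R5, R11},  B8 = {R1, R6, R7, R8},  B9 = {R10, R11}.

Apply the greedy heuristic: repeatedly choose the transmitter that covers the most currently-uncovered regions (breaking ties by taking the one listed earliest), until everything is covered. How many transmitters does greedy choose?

4

Greedy: pick B6 (covers 5 new) → pick B8 (covers 4 new) → pick B5 (covers 2 new) → pick B1 (covers 1 new). Total picks: 4.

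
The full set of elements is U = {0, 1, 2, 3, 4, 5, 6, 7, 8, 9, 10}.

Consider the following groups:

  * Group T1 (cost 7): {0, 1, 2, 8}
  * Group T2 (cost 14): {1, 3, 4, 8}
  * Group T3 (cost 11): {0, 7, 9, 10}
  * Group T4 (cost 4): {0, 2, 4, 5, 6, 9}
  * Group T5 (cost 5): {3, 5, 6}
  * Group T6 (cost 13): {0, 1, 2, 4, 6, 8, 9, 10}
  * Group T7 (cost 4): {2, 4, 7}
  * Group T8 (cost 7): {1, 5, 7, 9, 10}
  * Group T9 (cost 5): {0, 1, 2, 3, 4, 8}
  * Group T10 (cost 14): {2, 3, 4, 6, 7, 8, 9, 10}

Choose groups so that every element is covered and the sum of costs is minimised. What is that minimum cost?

T4, T8, T9 together cover every element (T4 ∪ T8 ∪ T9 = {0, 1, 2, 3, 4, 5, 6, 7, 8, 9, 10}); total cost 4 + 7 + 5 = 16.
No covering selection has total cost below 16.

16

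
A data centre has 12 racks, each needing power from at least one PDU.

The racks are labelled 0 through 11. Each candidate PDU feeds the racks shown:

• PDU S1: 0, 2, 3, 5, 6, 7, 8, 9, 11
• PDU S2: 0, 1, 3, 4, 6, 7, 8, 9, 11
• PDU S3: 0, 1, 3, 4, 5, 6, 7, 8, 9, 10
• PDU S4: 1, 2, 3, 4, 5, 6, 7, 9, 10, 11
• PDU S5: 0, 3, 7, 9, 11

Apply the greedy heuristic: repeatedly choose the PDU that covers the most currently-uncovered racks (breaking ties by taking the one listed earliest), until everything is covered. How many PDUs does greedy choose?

2

Greedy: pick S3 (covers 10 new) → pick S1 (covers 2 new). Total picks: 2.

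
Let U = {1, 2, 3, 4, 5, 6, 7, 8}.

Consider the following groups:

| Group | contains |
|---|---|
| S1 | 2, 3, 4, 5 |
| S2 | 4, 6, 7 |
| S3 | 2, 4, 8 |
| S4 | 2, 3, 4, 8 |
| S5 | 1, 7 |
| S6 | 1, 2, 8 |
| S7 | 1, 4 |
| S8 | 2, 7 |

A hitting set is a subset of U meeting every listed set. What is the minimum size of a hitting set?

Take H = {1, 2, 4}. Each listed group contains at least one of these, so H is a hitting set of size 3.
No choice of 2 points meets every group, so 3 is the minimum.

3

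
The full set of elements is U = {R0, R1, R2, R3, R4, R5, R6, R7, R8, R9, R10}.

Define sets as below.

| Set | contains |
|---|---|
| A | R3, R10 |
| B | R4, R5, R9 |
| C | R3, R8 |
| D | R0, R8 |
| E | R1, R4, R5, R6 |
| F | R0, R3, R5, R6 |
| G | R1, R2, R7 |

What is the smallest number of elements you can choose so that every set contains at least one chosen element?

H = {R2, R5, R8, R10} meets every set (each contains at least one member of H), and |H| = 4.
The sets A, B, D, G are pairwise disjoint, so any hitting set needs a separate element for each — at least 4. Hence 4 is optimal.

4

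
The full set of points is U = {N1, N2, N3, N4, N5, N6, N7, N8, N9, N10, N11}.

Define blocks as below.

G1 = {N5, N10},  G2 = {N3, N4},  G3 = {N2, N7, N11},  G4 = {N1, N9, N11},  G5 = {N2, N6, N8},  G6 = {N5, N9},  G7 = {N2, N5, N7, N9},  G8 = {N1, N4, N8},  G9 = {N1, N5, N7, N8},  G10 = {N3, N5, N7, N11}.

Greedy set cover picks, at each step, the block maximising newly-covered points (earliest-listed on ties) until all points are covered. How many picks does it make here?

5

Greedy: pick G7 (covers 4 new) → pick G8 (covers 3 new) → pick G10 (covers 2 new) → pick G1 (covers 1 new) → pick G5 (covers 1 new). Total picks: 5.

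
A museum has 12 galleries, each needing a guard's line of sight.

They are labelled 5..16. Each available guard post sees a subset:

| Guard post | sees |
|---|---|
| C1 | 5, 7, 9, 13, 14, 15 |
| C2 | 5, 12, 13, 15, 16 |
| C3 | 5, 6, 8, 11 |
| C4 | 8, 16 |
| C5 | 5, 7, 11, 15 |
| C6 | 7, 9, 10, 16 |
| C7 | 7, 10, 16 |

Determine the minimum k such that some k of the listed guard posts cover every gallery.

Take {C1, C2, C3, C6}. Their union is {5, 6, 7, 8, 9, 10, 11, 12, 13, 14, 15, 16}, which is all 12 galleries.
Only C2 contains 12, so C2 is forced; the remaining 7 galleries need at least 3 more guard posts (each remaining guard post adds at most 3) — so at least 4 guard posts are needed, and 4 is optimal.

4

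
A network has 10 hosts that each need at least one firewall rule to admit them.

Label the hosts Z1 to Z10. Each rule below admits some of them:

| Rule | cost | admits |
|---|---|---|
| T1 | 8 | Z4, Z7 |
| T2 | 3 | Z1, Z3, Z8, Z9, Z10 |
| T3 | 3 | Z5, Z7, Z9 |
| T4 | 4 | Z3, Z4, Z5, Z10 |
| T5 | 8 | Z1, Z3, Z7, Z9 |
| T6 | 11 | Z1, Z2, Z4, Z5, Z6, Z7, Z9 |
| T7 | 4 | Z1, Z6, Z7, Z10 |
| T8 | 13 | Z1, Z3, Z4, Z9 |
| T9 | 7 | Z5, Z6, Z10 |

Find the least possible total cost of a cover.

14

T2, T6 together cover every host (T2 ∪ T6 = {Z1, Z2, Z3, Z4, Z5, Z6, Z7, Z8, Z9, Z10}); total cost 3 + 11 = 14.
The greedy pick T2, T3, T6 costs 17; no covering selection beats 14.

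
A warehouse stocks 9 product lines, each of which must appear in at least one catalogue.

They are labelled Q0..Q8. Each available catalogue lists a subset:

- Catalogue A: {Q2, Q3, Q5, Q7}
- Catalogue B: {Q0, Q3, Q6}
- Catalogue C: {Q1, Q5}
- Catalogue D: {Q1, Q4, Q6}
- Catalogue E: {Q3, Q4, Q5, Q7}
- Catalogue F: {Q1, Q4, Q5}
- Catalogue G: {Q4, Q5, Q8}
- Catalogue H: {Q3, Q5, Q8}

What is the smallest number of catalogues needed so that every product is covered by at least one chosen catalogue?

Take {A, B, D, H}. Their union is {Q0, Q1, Q2, Q3, Q4, Q5, Q6, Q7, Q8}, which is all 9 products.
No 3 of the 8 catalogues cover everything (all 56 combinations miss at least one product), so 4 is optimal.

4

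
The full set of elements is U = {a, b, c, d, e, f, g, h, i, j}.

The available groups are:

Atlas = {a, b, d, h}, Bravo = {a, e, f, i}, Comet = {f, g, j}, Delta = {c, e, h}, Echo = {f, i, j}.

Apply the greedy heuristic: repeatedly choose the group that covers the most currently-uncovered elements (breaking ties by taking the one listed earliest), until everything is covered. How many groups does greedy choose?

4

Greedy: pick Atlas (covers 4 new) → pick Bravo (covers 3 new) → pick Comet (covers 2 new) → pick Delta (covers 1 new). Total picks: 4.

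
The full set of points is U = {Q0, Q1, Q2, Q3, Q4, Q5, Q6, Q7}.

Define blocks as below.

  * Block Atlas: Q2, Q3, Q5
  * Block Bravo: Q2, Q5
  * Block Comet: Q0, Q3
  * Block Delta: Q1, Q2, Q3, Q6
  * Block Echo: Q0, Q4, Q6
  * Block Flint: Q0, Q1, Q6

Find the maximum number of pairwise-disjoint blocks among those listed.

Bravo, Comet are pairwise disjoint (Bravo={Q2,Q5}; Comet={Q0,Q3}).
Every remaining block overlaps one of these, and no 3 of the listed blocks are pairwise disjoint, so 2 is the maximum.

2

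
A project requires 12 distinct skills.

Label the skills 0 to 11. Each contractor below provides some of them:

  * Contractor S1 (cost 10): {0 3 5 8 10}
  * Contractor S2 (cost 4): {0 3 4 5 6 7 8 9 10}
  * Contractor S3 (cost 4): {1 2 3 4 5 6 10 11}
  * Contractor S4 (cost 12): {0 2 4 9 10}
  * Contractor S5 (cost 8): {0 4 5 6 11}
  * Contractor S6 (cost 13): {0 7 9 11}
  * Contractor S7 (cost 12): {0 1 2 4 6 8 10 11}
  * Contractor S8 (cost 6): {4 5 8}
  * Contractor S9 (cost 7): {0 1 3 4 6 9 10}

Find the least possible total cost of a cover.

S2, S3 together cover every skill (S2 ∪ S3 = {0, 1, 2, 3, 4, 5, 6, 7, 8, 9, 10, 11}); total cost 4 + 4 = 8.
No covering selection has total cost below 8.

8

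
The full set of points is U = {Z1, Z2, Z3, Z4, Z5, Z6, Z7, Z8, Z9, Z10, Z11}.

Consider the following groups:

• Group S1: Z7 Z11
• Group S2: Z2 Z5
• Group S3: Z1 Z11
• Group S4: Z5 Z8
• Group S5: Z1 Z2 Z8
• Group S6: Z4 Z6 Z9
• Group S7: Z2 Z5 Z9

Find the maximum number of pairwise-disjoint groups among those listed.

S2, S3, S6 are pairwise disjoint (S2={Z2,Z5}; S3={Z1,Z11}; S6={Z4,Z6,Z9}).
Every remaining group overlaps one of these, and no 4 of the listed groups are pairwise disjoint, so 3 is the maximum.

3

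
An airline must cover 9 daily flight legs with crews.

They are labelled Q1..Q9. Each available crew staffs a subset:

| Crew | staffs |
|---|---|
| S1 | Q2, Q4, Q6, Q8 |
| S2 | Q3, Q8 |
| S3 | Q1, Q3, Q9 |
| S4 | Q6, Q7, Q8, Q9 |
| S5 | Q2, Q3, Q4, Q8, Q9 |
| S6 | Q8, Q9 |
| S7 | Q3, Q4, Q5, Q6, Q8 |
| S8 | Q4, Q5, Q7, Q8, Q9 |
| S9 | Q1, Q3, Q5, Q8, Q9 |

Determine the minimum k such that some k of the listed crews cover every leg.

3

Take {S4, S5, S9}. Their union is {Q1, Q2, Q3, Q4, Q5, Q6, Q7, Q8, Q9}, which is all 9 legs.
No 2 of the 9 crews cover everything (all 36 combinations miss at least one leg), so 3 is optimal.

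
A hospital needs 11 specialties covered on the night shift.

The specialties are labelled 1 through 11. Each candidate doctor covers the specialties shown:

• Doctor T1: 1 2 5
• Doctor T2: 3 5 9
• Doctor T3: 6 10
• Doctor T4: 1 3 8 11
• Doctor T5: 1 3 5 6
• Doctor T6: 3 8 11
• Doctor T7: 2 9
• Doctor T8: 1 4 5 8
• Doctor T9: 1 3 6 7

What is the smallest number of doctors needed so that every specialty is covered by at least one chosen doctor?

5

T3 and T4 and T7 and T8 and T9 together: T3 ∪ T4 ∪ T7 ∪ T8 ∪ T9 = {1, 2, 3, 4, 5, 6, 7, 8, 9, 10, 11} — every specialty is covered.
No 4 of the 9 doctors cover everything (all 126 combinations miss at least one specialty), so 5 is optimal.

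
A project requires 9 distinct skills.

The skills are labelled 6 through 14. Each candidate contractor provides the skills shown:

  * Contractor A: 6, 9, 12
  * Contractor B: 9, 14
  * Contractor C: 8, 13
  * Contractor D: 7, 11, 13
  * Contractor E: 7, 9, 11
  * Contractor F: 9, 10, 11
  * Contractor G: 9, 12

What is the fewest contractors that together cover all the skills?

5

A and B and C and E and F together: A ∪ B ∪ C ∪ E ∪ F = {6, 7, 8, 9, 10, 11, 12, 13, 14} — every skill is covered.
No 4 of the 7 contractors cover everything (all 35 combinations miss at least one skill), so 5 is optimal.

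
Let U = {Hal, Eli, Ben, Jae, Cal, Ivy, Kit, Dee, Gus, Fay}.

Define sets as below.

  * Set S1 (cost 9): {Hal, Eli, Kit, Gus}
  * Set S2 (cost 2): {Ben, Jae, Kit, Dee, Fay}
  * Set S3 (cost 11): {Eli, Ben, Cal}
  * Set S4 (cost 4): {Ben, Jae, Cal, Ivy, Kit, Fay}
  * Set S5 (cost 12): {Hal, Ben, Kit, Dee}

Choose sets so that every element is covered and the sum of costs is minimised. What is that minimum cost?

S1, S2, S4 together cover every element (S1 ∪ S2 ∪ S4 = {Hal, Eli, Ben, Jae, Cal, Ivy, Kit, Dee, Gus, Fay}); total cost 9 + 2 + 4 = 15.
No covering selection has total cost below 15.

15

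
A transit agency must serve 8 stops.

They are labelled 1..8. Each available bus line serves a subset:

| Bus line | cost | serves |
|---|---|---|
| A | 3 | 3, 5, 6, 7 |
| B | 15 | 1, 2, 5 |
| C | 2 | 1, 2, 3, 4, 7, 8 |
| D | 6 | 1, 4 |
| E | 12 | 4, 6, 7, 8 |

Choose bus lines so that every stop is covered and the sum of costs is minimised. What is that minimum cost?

A, C together cover every stop (A ∪ C = {1, 2, 3, 4, 5, 6, 7, 8}); total cost 3 + 2 = 5.
No covering selection has total cost below 5.

5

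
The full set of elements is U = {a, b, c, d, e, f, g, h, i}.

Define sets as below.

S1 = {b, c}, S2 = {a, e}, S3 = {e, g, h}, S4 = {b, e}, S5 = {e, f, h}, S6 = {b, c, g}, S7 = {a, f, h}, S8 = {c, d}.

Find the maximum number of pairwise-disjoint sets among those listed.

S4, S7, S8 are pairwise disjoint (S4={b,e}; S7={a,f,h}; S8={c,d}).
Every remaining set overlaps one of these, and no 4 of the listed sets are pairwise disjoint, so 3 is the maximum.

3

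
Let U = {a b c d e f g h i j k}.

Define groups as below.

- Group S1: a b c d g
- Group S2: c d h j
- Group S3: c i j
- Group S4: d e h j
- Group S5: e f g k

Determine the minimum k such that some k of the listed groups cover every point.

Take {S1, S3, S4, S5}. Their union is {a, b, c, d, e, f, g, h, i, j, k}, which is all 11 points.
No 3 of the 5 groups cover everything (all 10 combinations miss at least one point), so 4 is optimal.

4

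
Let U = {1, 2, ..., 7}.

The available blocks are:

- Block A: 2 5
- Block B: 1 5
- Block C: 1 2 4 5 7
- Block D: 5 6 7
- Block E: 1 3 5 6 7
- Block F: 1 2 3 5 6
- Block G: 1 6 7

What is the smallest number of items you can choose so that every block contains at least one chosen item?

Take H = {5, 6}. Each listed block contains at least one of these, so H is a hitting set of size 2.
The blocks A, G are pairwise disjoint, so any hitting set needs a separate item for each — at least 2. Hence 2 is optimal.

2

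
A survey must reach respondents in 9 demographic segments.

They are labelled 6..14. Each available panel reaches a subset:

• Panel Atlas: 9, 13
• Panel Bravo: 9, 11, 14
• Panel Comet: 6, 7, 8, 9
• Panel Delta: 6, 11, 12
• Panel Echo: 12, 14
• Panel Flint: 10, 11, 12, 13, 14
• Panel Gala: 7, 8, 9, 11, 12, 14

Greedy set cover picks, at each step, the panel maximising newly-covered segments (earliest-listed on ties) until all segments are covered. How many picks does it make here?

Greedy: pick Gala (covers 6 new) → pick Flint (covers 2 new) → pick Comet (covers 1 new). Total picks: 3.
(The true minimum cover uses only 2 panels, so greedy is not optimal here.)

3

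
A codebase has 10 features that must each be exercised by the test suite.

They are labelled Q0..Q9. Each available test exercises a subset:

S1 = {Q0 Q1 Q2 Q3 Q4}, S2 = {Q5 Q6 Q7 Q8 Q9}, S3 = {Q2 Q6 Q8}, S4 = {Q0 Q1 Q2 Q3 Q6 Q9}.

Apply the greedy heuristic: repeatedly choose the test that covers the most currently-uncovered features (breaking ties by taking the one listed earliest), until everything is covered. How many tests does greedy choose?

Greedy: pick S4 (covers 6 new) → pick S2 (covers 3 new) → pick S1 (covers 1 new). Total picks: 3.
(The true minimum cover uses only 2 tests, so greedy is not optimal here.)

3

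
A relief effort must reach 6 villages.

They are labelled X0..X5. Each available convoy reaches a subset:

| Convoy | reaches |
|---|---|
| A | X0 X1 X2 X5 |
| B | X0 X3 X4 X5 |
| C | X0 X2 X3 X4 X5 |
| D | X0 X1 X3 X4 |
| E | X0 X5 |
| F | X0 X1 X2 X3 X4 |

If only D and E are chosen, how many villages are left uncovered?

Union of D, E = {X0, X1, X3, X4, X5}.
Not covered: X2 — 1 village.

1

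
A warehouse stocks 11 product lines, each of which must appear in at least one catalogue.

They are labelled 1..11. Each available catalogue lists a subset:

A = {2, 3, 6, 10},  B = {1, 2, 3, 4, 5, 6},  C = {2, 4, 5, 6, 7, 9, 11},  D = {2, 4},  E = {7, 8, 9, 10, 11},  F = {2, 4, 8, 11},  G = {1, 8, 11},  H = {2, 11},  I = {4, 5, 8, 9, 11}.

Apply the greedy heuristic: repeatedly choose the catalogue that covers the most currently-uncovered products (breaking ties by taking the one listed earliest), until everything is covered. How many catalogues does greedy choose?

3

Greedy: pick C (covers 7 new) → pick A (covers 2 new) → pick G (covers 2 new). Total picks: 3.
(The true minimum cover uses only 2 catalogues, so greedy is not optimal here.)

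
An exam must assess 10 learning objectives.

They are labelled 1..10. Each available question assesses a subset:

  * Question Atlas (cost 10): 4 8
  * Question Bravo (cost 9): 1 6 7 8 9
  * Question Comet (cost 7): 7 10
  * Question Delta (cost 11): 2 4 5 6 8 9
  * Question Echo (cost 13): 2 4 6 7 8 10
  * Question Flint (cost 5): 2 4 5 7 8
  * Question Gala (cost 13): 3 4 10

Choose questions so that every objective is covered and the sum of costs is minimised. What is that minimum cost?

27

Bravo, Flint, Gala together cover every objective (Bravo ∪ Flint ∪ Gala = {1, 2, 3, 4, 5, 6, 7, 8, 9, 10}); total cost 9 + 5 + 13 = 27.
No covering selection has total cost below 27.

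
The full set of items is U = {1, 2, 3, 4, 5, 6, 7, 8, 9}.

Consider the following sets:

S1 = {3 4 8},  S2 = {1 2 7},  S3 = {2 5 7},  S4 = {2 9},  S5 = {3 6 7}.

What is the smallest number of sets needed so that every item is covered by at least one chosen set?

5

Take {S1, S2, S3, S4, S5}. Their union is {1, 2, 3, 4, 5, 6, 7, 8, 9}, which is all 9 items.
No 4 of the 5 sets cover everything (all 5 combinations miss at least one item), so 5 is optimal.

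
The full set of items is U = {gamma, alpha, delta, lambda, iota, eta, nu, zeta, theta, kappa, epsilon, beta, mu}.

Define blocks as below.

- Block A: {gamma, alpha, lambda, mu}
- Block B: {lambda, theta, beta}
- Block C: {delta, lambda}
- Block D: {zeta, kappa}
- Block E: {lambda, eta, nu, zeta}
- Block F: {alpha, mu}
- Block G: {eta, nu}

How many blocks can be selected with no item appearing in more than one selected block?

4

B, D, F, G are pairwise disjoint (B={lambda,theta,beta}; D={zeta,kappa}; F={alpha,mu}; G={eta,nu}).
Every remaining block overlaps one of these, and no 5 of the listed blocks are pairwise disjoint, so 4 is the maximum.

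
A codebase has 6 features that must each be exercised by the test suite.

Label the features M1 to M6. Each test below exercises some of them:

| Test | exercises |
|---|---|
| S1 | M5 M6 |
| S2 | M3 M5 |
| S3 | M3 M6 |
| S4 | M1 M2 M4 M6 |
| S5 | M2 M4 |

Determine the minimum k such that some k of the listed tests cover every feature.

Take {S2, S4}. Their union is {M1, M2, M3, M4, M5, M6}, which is all 6 features.
No single test has all 6 features (the largest, S4, has 4), so 2 is optimal.

2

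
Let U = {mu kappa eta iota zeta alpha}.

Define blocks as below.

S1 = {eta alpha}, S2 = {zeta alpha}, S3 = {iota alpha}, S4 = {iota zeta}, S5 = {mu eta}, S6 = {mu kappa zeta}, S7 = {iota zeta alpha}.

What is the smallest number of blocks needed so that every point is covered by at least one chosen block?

Take {S1, S4, S6}. Their union is {mu, kappa, eta, iota, zeta, alpha}, which is all 6 points.
Only S6 contains kappa, so S6 is forced; the remaining 3 points need at least 2 more blocks (each remaining block adds at most 2) — so at least 3 blocks are needed, and 3 is optimal.

3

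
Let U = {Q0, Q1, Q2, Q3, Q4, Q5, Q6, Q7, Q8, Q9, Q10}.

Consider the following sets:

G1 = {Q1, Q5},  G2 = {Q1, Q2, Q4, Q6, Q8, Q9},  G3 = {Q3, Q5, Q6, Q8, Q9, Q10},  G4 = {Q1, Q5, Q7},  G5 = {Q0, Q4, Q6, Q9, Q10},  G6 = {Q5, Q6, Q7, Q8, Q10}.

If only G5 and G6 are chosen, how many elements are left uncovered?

3

Union of G5, G6 = {Q0, Q4, Q5, Q6, Q7, Q8, Q9, Q10}.
Not covered: Q1, Q2, Q3 — 3 elements.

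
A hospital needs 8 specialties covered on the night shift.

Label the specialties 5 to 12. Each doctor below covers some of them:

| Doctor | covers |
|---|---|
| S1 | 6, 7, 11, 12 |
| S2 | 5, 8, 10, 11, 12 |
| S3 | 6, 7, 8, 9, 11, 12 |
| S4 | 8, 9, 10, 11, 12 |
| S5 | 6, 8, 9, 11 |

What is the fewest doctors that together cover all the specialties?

Take {S2, S3}. Their union is {5, 6, 7, 8, 9, 10, 11, 12}, which is all 8 specialties.
No single doctor has all 8 specialties (the largest, S3, has 6), so 2 is optimal.

2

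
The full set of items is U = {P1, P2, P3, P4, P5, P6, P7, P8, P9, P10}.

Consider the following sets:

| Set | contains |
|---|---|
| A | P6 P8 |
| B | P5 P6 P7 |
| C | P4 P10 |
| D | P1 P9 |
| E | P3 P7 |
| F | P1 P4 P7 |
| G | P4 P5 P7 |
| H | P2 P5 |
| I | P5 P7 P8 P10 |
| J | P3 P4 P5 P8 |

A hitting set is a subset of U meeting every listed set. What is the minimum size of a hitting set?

Take T = {P1, P5, P6, P7, P10}. Each listed set contains at least one of these, so T is a hitting set of size 5.
The sets A, C, D, E, H are pairwise disjoint, so any hitting set needs a separate item for each — at least 5. Hence 5 is optimal.

5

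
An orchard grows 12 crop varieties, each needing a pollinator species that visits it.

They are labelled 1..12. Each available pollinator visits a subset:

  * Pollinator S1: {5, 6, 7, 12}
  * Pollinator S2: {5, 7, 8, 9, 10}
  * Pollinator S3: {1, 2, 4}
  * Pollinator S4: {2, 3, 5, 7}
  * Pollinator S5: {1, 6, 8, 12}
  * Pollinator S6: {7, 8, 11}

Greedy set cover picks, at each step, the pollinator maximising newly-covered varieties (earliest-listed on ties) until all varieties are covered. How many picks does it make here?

Greedy: pick S2 (covers 5 new) → pick S3 (covers 3 new) → pick S1 (covers 2 new) → pick S4 (covers 1 new) → pick S6 (covers 1 new). Total picks: 5.

5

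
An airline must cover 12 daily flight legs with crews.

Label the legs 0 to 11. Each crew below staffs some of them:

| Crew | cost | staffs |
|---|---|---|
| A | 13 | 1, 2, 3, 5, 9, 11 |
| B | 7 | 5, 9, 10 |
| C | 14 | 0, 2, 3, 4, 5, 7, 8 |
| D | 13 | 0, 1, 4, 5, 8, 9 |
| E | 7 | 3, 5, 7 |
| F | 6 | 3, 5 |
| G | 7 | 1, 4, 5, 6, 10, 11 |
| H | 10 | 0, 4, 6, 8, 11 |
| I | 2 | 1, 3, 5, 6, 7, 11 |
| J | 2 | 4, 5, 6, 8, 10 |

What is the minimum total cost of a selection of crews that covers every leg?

23

B, C, I together cover every leg (B ∪ C ∪ I = {0, 1, 2, 3, 4, 5, 6, 7, 8, 9, 10, 11}); total cost 7 + 14 + 2 = 23.
The greedy pick I, J, A, H costs 27; no covering selection beats 23.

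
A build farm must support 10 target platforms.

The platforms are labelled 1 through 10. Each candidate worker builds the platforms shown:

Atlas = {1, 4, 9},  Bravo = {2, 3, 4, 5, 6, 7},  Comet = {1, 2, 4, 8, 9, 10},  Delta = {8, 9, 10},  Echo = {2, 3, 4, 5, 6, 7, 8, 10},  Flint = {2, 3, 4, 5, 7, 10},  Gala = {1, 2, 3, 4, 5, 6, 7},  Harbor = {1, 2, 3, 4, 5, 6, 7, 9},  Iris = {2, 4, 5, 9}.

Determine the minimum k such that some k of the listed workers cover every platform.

2

Take {Bravo, Comet}. Their union is {1, 2, 3, 4, 5, 6, 7, 8, 9, 10}, which is all 10 platforms.
No single worker has all 10 platforms (the largest, Echo, has 8), so 2 is optimal.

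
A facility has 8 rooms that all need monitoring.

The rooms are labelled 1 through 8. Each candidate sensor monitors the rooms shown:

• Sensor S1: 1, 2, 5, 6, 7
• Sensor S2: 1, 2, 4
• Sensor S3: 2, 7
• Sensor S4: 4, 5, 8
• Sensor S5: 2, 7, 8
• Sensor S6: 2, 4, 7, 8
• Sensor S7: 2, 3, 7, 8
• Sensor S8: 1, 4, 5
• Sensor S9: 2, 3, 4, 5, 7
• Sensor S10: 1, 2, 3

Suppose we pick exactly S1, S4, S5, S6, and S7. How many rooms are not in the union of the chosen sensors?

0

Union of S1, S4, S5, S6, S7 = {1, 2, 3, 4, 5, 6, 7, 8} — that's every room, so 0 are uncovered.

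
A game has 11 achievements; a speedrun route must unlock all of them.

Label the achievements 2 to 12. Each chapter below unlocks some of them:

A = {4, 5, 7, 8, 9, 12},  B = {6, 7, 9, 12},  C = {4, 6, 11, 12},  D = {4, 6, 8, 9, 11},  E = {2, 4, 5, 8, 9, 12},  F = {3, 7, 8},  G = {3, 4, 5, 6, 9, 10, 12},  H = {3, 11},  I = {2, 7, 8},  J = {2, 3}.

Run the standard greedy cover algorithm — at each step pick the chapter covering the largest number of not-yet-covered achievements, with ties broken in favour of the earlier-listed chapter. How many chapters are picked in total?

3

Greedy: pick G (covers 7 new) → pick I (covers 3 new) → pick C (covers 1 new). Total picks: 3.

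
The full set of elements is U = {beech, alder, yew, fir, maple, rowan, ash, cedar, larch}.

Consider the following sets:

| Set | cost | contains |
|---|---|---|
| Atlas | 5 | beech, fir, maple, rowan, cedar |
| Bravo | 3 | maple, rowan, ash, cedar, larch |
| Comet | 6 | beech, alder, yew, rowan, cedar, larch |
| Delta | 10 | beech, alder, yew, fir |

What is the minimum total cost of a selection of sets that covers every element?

13

Bravo, Delta together cover every element (Bravo ∪ Delta = {beech, alder, yew, fir, maple, rowan, ash, cedar, larch}); total cost 3 + 10 = 13.
The greedy pick Bravo, Comet, Atlas costs 14; no covering selection beats 13.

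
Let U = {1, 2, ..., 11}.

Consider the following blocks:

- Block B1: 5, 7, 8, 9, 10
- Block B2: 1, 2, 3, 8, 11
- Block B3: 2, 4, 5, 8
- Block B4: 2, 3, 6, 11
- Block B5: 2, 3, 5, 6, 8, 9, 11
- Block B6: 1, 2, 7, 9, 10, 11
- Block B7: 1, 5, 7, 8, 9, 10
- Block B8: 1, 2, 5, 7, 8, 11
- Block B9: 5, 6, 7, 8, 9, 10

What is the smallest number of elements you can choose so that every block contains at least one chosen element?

2

H = {2, 9} meets every block (each contains at least one member of H), and |H| = 2.
The blocks B4, B7 are pairwise disjoint, so any hitting set needs a separate element for each — at least 2. Hence 2 is optimal.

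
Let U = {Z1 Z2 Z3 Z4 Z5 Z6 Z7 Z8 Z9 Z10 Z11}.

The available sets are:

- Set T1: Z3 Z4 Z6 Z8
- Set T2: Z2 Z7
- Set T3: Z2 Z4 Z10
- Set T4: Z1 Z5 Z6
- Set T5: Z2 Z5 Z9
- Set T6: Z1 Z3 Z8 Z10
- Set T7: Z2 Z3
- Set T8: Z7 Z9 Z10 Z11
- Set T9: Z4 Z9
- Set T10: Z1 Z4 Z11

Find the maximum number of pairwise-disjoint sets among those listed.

3

T4, T7, T8 are pairwise disjoint (T4={Z1,Z5,Z6}; T7={Z2,Z3}; T8={Z7,Z9,Z10,Z11}).
Every remaining set overlaps one of these, and no 4 of the listed sets are pairwise disjoint, so 3 is the maximum.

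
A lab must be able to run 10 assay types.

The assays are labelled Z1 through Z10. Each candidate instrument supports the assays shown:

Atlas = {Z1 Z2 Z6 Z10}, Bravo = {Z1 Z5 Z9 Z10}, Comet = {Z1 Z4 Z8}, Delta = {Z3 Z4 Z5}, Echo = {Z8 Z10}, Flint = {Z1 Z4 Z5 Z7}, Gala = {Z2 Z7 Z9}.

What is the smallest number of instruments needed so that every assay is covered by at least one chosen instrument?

4

Atlas and Comet and Delta and Gala together: Atlas ∪ Comet ∪ Delta ∪ Gala = {Z1, Z2, Z3, Z4, Z5, Z6, Z7, Z8, Z9, Z10} — every assay is covered.
No 3 of the 7 instruments cover everything (all 35 combinations miss at least one assay), so 4 is optimal.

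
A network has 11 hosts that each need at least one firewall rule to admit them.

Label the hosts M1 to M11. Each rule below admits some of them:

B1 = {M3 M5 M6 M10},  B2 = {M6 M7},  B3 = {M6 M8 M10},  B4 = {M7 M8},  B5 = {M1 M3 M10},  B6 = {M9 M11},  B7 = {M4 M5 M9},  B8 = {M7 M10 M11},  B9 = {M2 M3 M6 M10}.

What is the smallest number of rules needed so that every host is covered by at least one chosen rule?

5

B4 and B5 and B6 and B7 and B9 together: B4 ∪ B5 ∪ B6 ∪ B7 ∪ B9 = {M1, M2, M3, M4, M5, M6, M7, M8, M9, M10, M11} — every host is covered.
No 4 of the 9 rules cover everything (all 126 combinations miss at least one host), so 5 is optimal.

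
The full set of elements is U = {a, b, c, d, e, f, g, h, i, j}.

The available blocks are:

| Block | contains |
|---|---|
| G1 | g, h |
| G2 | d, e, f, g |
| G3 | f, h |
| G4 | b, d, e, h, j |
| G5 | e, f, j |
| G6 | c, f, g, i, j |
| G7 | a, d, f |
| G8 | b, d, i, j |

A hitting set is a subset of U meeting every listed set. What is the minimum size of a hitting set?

3

T = {f, h, i} meets every block (each contains at least one member of T), and |T| = 3.
No choice of 2 elements meets every block, so 3 is the minimum.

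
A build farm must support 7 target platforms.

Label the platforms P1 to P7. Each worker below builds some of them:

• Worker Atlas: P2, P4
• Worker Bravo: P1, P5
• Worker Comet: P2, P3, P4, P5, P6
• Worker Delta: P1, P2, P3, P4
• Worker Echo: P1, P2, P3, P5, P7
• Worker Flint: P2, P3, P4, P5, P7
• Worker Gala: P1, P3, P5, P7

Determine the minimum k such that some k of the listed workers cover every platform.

2

Comet and Gala together: Comet ∪ Gala = {P1, P2, P3, P4, P5, P6, P7} — every platform is covered.
No single worker has all 7 platforms (the largest, Comet, has 5), so 2 is optimal.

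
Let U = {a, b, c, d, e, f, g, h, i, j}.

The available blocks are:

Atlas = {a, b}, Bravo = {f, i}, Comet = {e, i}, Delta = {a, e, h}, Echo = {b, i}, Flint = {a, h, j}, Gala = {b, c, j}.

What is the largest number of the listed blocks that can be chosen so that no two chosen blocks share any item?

3

Bravo, Delta, Gala are pairwise disjoint (Bravo={f,i}; Delta={a,e,h}; Gala={b,c,j}).
Every remaining block overlaps one of these, and no 4 of the listed blocks are pairwise disjoint, so 3 is the maximum.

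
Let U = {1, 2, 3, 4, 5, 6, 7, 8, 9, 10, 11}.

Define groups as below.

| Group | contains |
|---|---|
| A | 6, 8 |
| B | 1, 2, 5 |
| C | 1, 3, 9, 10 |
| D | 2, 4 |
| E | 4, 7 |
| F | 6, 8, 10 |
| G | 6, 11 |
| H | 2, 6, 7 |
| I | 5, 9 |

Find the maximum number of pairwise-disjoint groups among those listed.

C, D, G are pairwise disjoint (C={1,3,9,10}; D={2,4}; G={6,11}).
Every remaining group overlaps one of these, and no 4 of the listed groups are pairwise disjoint, so 3 is the maximum.

3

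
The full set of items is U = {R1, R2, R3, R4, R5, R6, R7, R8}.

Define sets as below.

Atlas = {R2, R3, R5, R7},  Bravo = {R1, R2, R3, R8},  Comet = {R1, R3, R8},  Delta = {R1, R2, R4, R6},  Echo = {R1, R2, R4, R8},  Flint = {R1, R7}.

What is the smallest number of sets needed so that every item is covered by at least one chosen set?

3

Atlas and Bravo and Delta together: Atlas ∪ Bravo ∪ Delta = {R1, R2, R3, R4, R5, R6, R7, R8} — every item is covered.
Only Atlas contains R5, so Atlas is forced; the remaining 4 items need at least 2 more sets (each remaining set adds at most 3) — so at least 3 sets are needed, and 3 is optimal.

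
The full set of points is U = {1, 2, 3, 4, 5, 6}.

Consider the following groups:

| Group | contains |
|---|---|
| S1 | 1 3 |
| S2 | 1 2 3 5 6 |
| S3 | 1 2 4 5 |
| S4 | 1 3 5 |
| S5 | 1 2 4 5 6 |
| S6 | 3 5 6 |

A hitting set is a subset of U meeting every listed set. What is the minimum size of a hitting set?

2

The 2 points {2, 3} hit every group.
No single point lies in every group, so at least 2 are needed and 2 is optimal.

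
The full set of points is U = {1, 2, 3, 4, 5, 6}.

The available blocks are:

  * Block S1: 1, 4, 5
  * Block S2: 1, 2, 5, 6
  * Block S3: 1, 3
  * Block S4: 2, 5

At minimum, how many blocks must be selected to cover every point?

3

S1, S2, and S3 cover everything between them: the union {1, 2, 3, 4, 5, 6} is all of U.
Only S3 contains 3, so S3 is forced; the remaining 4 points need at least 2 more blocks (each remaining block adds at most 3) — so at least 3 blocks are needed, and 3 is optimal.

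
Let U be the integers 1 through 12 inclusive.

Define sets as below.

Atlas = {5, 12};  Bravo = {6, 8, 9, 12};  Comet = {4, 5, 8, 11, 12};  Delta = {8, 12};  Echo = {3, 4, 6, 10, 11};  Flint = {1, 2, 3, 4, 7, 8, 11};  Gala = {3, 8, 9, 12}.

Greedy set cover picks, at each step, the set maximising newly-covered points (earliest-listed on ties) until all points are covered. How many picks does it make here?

4

Greedy: pick Flint (covers 7 new) → pick Bravo (covers 3 new) → pick Atlas (covers 1 new) → pick Echo (covers 1 new). Total picks: 4.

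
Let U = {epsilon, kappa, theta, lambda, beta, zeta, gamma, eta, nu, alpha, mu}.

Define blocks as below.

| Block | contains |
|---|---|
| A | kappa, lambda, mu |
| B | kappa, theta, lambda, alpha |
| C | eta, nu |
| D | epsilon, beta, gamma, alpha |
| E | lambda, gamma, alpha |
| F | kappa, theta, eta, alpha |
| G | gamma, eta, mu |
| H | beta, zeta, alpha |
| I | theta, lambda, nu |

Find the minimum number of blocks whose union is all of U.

A, C, D, H, and I cover everything between them: the union {epsilon, kappa, theta, lambda, beta, zeta, gamma, eta, nu, alpha, mu} is all of U.
No 4 of the 9 blocks cover everything (all 126 combinations miss at least one item), so 5 is optimal.

5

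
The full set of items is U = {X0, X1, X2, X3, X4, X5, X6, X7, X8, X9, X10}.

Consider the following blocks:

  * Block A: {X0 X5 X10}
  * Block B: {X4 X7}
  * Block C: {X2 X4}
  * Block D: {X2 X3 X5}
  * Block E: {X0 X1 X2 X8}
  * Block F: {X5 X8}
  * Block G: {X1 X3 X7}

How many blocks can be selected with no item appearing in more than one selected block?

C, F, G are pairwise disjoint (C={X2,X4}; F={X5,X8}; G={X1,X3,X7}).
Every remaining block overlaps one of these, and no 4 of the listed blocks are pairwise disjoint, so 3 is the maximum.

3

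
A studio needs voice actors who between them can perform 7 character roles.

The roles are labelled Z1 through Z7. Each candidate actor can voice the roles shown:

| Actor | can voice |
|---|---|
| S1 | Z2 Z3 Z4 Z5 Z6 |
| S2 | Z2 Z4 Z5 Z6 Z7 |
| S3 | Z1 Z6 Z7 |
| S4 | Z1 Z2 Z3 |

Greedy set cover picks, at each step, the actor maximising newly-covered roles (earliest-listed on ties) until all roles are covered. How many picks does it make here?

2

Greedy: pick S1 (covers 5 new) → pick S3 (covers 2 new). Total picks: 2.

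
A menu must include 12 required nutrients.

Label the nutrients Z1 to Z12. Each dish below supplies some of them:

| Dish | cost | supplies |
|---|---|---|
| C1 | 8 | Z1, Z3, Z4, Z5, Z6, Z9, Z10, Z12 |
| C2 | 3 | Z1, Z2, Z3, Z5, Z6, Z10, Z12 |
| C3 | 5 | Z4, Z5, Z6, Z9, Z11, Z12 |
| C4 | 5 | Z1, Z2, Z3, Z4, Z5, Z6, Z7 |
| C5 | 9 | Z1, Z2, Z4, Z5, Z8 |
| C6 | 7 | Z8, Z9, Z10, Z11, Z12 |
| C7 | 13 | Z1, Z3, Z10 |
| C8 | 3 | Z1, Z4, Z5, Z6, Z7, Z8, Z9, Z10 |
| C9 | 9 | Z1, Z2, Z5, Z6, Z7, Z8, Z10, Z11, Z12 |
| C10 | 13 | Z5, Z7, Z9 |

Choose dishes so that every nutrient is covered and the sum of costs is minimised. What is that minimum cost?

11

C2, C3, C8 together cover every nutrient (C2 ∪ C3 ∪ C8 = {Z1, Z2, Z3, Z4, Z5, Z6, Z7, Z8, Z9, Z10, Z11, Z12}); total cost 3 + 5 + 3 = 11.
No covering selection has total cost below 11.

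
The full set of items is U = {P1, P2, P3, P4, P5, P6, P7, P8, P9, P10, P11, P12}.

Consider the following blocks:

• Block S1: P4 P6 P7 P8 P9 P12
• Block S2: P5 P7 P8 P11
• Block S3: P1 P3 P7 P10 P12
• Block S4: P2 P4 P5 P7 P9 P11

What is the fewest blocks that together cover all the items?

S1 and S3 and S4 together: S1 ∪ S3 ∪ S4 = {P1, P2, P3, P4, P5, P6, P7, P8, P9, P10, P11, P12} — every item is covered.
Only S3 contains P1, so S3 is forced; the remaining 7 items need at least 2 more blocks (each remaining block adds at most 5) — so at least 3 blocks are needed, and 3 is optimal.

3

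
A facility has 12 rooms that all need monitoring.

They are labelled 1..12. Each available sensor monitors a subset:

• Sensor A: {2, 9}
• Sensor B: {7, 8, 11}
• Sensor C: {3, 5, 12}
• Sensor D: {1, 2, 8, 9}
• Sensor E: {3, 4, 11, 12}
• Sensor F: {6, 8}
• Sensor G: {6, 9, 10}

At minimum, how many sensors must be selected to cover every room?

Take {B, C, D, E, G}. Their union is {1, 2, 3, 4, 5, 6, 7, 8, 9, 10, 11, 12}, which is all 12 rooms.
No 4 of the 7 sensors cover everything (all 35 combinations miss at least one room), so 5 is optimal.

5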